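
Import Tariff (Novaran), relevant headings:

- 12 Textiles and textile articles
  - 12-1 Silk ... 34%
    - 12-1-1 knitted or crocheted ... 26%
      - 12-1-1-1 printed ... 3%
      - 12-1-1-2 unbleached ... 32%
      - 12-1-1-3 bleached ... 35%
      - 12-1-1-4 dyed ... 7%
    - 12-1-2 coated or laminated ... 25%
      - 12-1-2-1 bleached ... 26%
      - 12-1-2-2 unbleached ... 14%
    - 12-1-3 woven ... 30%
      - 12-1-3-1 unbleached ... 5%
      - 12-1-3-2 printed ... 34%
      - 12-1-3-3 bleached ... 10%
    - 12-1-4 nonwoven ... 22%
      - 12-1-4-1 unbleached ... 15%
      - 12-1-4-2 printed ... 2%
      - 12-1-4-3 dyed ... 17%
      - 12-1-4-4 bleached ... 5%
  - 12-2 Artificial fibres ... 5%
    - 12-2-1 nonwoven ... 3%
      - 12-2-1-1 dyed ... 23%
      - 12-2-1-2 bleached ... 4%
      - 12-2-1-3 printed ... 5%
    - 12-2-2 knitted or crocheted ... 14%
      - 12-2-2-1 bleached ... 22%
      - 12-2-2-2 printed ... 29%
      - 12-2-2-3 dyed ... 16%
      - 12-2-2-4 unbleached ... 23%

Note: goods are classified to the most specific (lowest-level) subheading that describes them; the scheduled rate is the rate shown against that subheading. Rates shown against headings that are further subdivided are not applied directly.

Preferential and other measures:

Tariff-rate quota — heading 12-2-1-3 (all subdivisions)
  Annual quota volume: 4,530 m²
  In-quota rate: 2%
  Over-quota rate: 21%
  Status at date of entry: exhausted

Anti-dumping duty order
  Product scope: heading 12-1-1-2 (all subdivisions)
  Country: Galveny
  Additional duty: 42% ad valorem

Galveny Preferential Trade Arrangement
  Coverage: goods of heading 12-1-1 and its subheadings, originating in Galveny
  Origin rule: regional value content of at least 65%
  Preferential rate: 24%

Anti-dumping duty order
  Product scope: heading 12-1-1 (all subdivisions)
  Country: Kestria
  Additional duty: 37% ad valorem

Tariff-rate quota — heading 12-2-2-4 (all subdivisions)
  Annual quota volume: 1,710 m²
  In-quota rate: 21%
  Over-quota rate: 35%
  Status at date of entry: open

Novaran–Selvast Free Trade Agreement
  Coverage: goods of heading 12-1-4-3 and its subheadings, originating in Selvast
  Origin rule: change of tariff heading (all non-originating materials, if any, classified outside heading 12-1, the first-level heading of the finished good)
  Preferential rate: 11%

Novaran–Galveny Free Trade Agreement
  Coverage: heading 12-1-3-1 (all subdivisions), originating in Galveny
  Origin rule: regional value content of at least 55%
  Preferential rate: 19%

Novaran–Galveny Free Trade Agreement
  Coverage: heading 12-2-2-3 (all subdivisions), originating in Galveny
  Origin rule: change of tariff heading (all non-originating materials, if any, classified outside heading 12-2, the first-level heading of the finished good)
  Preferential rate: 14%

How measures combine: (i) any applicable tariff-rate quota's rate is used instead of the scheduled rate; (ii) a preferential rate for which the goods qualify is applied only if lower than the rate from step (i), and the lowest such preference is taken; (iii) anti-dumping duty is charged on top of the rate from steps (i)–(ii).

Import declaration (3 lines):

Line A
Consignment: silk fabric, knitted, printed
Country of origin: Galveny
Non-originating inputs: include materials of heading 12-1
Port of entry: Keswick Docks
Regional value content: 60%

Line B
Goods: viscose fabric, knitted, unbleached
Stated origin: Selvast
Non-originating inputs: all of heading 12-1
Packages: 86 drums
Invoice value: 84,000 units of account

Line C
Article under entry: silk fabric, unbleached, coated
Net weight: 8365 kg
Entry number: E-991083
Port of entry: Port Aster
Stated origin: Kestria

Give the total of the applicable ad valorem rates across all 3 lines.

Line A: silk → 12-1; knitted → 12-1-1; printed → 12-1-1-1. Scheduled 3%. Galveny agreement on 12-1-1: RVC < 65%; Galveny agreement on 12-1-3-1: 12-1-1-1 not covered; Galveny agreement on 12-2-2-3: 12-1-1-1 not covered. → 3%.
Line B: viscose → 12-2; knitted → 12-2-2; unbleached → 12-2-2-4. Scheduled 23%. quota on 12-2-2-4 open → in-quota 21%; Selvast agreement on 12-1-4-3: 12-2-2-4 not covered. → 21%.
Line C: silk → 12-1; coated → 12-1-2; unbleached → 12-1-2-2. Scheduled 14%. No special measure applies. → 14%.
Sum: 3% + 21% + 14% = 38%.

38%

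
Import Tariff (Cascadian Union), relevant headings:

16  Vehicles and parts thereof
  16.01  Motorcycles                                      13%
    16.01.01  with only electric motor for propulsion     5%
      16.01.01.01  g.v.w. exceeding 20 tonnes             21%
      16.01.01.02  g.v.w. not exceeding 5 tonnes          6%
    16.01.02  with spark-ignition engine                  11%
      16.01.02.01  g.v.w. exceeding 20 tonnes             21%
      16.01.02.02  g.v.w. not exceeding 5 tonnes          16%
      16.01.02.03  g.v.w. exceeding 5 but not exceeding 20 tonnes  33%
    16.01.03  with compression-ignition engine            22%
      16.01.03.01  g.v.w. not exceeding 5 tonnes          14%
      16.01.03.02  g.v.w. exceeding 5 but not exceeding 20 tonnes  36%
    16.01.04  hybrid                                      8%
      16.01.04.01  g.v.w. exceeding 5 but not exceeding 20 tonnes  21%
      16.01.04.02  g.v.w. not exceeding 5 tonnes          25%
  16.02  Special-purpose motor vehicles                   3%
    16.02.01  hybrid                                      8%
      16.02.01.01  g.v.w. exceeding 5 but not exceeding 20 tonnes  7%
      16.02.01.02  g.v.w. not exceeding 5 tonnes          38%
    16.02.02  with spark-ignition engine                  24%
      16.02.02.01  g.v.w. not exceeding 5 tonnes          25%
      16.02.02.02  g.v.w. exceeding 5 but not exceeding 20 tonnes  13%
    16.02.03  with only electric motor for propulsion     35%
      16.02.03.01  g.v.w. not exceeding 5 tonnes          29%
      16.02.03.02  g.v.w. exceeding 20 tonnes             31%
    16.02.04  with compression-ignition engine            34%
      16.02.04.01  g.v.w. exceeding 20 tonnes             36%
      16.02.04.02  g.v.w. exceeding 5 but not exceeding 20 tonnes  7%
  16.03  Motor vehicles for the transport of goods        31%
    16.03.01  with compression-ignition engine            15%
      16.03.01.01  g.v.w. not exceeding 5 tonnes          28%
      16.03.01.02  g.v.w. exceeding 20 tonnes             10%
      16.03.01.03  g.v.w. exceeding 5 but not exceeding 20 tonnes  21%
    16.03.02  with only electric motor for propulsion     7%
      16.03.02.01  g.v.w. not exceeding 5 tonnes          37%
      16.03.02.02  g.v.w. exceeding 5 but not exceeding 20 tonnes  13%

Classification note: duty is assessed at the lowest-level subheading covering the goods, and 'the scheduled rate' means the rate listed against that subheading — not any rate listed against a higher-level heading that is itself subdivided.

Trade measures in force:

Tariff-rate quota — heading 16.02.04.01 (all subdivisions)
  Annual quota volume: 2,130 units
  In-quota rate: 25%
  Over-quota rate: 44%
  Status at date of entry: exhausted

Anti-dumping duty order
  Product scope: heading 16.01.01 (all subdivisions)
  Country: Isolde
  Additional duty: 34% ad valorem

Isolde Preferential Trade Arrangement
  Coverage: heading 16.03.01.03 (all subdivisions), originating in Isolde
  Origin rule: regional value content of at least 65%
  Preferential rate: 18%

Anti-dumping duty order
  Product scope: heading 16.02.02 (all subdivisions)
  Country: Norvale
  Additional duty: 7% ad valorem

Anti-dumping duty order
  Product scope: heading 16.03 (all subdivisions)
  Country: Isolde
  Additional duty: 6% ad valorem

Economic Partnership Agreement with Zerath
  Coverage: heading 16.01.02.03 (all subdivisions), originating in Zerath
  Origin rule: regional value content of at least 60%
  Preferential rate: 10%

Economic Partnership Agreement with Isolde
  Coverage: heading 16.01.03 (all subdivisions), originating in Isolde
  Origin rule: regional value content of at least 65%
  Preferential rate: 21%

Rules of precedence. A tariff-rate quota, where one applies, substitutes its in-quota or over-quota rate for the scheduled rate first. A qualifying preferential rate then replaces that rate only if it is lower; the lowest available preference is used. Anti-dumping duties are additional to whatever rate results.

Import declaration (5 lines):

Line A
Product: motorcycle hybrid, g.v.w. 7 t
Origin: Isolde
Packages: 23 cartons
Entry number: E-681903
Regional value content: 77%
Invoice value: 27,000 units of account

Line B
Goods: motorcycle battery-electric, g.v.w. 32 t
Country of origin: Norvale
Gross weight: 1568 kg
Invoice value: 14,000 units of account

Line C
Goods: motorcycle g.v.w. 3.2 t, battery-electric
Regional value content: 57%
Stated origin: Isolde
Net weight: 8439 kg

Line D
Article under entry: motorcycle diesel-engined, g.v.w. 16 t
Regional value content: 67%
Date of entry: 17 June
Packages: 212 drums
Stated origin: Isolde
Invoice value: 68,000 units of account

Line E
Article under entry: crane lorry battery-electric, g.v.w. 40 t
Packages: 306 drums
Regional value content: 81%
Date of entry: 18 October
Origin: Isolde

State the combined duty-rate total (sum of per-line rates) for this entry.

134%

Line A: motorcycle → 16.01; hybrid → 16.01.04; g.v.w. 7 t → 16.01.04.01. Scheduled 21%. Isolde agreement on 16.03.01.03: 16.01.04.01 not covered; Isolde agreement on 16.01.03: 16.01.04.01 not covered. → 21%.
Line B: motorcycle → 16.01; battery-electric → 16.01.01; g.v.w. 32 t → 16.01.01.01. Scheduled 21%. No special measure applies. → 21%.
Line C: motorcycle → 16.01; battery-electric → 16.01.01; g.v.w. 3.2 t → 16.01.01.02. Scheduled 6%. Isolde agreement on 16.03.01.03: 16.01.01.02 not covered; Isolde agreement on 16.01.03: 16.01.01.02 not covered; anti-dumping (Isolde, 16.01.01): +34%; total 6% + 34% = 40%. → 40%.
Line D: motorcycle → 16.01; diesel-engined → 16.01.03; g.v.w. 16 t → 16.01.03.02. Scheduled 36%. Isolde agreement on 16.03.01.03: 16.01.03.02 not covered; Isolde agreement on 16.01.03: RVC ≥ 65% → 21% available; preferential 21%. → 21%.
Line E: crane lorry → 16.02; battery-electric → 16.02.03; g.v.w. 40 t → 16.02.03.02. Scheduled 31%. Isolde agreement on 16.03.01.03: 16.02.03.02 not covered; Isolde agreement on 16.01.03: 16.02.03.02 not covered. → 31%.
Sum: 21% + 21% + 40% + 21% + 31% = 134%.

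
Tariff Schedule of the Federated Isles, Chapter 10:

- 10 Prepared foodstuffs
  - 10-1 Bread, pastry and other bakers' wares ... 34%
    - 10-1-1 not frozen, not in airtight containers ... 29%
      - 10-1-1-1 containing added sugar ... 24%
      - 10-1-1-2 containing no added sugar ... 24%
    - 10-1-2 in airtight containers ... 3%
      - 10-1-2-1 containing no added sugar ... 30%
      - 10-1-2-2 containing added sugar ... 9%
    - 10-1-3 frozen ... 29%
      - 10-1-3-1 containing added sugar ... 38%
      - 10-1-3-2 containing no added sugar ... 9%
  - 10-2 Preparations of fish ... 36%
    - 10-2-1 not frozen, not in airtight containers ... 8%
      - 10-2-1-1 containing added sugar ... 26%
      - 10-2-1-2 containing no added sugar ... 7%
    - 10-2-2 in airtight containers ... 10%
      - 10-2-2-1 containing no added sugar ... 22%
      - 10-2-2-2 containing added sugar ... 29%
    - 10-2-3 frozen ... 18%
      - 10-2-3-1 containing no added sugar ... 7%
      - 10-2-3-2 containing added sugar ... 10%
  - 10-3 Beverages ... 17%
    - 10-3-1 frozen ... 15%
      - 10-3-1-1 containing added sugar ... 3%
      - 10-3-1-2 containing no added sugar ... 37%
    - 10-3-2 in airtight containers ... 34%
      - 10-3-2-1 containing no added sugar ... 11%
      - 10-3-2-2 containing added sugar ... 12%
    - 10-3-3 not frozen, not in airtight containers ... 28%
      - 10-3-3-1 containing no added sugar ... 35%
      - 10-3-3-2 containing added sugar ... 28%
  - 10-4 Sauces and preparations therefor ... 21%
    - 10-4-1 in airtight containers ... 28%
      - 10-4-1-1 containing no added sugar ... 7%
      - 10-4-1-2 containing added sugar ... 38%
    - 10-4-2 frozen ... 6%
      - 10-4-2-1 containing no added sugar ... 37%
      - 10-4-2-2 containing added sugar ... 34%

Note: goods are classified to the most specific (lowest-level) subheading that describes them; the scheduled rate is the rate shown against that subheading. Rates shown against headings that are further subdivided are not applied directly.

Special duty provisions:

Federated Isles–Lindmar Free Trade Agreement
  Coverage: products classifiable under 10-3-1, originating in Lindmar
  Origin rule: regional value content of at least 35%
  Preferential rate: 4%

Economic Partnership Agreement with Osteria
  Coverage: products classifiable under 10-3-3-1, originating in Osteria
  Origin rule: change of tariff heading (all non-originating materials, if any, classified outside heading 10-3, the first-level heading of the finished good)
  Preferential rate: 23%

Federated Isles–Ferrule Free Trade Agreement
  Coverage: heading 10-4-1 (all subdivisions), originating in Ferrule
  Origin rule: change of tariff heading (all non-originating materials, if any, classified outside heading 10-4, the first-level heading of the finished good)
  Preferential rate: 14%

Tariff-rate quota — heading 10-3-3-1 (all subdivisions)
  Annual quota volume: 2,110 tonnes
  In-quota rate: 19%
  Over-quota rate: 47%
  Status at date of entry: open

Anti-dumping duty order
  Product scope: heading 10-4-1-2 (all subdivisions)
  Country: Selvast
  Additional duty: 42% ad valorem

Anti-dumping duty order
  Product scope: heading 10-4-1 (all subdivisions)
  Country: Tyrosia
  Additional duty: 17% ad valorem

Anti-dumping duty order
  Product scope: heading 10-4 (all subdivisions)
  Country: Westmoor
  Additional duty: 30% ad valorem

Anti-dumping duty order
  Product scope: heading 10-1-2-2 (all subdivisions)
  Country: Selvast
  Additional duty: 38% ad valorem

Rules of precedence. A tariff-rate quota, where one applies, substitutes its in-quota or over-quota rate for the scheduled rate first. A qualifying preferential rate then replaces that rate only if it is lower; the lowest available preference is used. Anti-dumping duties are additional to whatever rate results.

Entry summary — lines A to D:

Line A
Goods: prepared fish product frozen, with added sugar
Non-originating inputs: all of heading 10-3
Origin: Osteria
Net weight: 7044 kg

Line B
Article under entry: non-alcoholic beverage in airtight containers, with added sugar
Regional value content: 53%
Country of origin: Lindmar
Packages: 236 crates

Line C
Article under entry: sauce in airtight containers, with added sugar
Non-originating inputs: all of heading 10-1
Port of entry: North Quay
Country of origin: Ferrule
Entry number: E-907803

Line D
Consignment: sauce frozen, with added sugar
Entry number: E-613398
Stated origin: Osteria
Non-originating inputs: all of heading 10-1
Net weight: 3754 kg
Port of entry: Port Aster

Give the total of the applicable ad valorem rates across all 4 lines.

70%

Line A: prepared fish product → 10-2; frozen → 10-2-3; with added sugar → 10-2-3-2. Scheduled 10%. Osteria agreement on 10-3-3-1: 10-2-3-2 not covered. → 10%.
Line B: non-alcoholic beverage → 10-3; in airtight containers → 10-3-2; with added sugar → 10-3-2-2. Scheduled 12%. Lindmar agreement on 10-3-1: 10-3-2-2 not covered. → 12%.
Line C: sauce → 10-4; in airtight containers → 10-4-1; with added sugar → 10-4-1-2. Scheduled 38%. Ferrule agreement on 10-4-1: CTH met → 14% available; preferential 14%. → 14%.
Line D: sauce → 10-4; frozen → 10-4-2; with added sugar → 10-4-2-2. Scheduled 34%. Osteria agreement on 10-3-3-1: 10-4-2-2 not covered. → 34%.
Sum: 10% + 12% + 14% + 34% = 70%.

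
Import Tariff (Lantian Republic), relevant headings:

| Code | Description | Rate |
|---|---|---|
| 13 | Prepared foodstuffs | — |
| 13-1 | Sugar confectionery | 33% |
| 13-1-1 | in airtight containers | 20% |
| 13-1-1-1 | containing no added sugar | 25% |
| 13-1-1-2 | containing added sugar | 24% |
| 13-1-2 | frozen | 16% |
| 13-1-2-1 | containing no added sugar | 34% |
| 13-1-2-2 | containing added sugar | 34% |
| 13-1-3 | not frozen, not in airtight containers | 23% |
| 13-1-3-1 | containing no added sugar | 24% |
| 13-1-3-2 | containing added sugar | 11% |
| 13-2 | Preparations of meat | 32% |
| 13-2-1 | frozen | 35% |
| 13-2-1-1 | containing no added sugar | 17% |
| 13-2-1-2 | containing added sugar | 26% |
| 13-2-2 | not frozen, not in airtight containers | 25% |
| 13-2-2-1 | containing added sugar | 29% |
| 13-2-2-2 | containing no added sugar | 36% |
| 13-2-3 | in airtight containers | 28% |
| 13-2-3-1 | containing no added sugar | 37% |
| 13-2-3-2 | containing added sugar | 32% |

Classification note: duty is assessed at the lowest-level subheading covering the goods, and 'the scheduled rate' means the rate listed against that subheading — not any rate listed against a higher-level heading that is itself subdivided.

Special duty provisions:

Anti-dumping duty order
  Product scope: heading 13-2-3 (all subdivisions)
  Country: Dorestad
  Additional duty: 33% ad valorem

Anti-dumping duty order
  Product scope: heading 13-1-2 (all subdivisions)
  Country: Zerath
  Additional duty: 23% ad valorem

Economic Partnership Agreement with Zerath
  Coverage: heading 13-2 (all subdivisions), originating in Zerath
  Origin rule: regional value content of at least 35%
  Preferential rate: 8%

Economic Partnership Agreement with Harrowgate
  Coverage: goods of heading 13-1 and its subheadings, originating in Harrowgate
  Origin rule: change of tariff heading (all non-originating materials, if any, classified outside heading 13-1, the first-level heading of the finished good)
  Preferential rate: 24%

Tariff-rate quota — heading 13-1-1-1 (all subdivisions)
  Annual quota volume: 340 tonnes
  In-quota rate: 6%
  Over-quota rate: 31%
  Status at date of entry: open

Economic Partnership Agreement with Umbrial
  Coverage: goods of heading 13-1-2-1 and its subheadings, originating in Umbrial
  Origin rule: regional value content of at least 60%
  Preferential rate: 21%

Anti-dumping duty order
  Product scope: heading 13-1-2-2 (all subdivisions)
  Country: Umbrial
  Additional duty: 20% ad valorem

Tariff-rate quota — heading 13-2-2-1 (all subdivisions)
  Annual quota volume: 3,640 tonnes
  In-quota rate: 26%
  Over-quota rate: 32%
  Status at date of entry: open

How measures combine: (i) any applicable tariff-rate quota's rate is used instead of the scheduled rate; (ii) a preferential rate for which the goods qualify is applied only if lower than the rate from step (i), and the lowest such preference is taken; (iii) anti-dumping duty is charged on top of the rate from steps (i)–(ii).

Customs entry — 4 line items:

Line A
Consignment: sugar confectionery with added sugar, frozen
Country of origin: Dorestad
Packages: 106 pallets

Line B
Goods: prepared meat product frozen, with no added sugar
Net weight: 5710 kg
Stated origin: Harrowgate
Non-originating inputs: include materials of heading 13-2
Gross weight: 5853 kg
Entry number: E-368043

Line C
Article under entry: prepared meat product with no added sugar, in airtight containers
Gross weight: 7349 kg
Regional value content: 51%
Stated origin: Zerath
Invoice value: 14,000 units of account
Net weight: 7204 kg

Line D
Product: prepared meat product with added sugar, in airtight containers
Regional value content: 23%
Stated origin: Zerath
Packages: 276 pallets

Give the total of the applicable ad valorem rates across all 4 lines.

91%

Line A: sugar confectionery → 13-1; frozen → 13-1-2; with added sugar → 13-1-2-2. Scheduled 34%. No special measure applies. → 34%.
Line B: prepared meat product → 13-2; frozen → 13-2-1; with no added sugar → 13-2-1-1. Scheduled 17%. Harrowgate agreement on 13-1: 13-2-1-1 not covered. → 17%.
Line C: prepared meat product → 13-2; in airtight containers → 13-2-3; with no added sugar → 13-2-3-1. Scheduled 37%. Zerath agreement on 13-2: RVC ≥ 35% → 8% available; preferential 8%. → 8%.
Line D: prepared meat product → 13-2; in airtight containers → 13-2-3; with added sugar → 13-2-3-2. Scheduled 32%. Zerath agreement on 13-2: RVC < 35%. → 32%.
Sum: 34% + 17% + 8% + 32% = 91%.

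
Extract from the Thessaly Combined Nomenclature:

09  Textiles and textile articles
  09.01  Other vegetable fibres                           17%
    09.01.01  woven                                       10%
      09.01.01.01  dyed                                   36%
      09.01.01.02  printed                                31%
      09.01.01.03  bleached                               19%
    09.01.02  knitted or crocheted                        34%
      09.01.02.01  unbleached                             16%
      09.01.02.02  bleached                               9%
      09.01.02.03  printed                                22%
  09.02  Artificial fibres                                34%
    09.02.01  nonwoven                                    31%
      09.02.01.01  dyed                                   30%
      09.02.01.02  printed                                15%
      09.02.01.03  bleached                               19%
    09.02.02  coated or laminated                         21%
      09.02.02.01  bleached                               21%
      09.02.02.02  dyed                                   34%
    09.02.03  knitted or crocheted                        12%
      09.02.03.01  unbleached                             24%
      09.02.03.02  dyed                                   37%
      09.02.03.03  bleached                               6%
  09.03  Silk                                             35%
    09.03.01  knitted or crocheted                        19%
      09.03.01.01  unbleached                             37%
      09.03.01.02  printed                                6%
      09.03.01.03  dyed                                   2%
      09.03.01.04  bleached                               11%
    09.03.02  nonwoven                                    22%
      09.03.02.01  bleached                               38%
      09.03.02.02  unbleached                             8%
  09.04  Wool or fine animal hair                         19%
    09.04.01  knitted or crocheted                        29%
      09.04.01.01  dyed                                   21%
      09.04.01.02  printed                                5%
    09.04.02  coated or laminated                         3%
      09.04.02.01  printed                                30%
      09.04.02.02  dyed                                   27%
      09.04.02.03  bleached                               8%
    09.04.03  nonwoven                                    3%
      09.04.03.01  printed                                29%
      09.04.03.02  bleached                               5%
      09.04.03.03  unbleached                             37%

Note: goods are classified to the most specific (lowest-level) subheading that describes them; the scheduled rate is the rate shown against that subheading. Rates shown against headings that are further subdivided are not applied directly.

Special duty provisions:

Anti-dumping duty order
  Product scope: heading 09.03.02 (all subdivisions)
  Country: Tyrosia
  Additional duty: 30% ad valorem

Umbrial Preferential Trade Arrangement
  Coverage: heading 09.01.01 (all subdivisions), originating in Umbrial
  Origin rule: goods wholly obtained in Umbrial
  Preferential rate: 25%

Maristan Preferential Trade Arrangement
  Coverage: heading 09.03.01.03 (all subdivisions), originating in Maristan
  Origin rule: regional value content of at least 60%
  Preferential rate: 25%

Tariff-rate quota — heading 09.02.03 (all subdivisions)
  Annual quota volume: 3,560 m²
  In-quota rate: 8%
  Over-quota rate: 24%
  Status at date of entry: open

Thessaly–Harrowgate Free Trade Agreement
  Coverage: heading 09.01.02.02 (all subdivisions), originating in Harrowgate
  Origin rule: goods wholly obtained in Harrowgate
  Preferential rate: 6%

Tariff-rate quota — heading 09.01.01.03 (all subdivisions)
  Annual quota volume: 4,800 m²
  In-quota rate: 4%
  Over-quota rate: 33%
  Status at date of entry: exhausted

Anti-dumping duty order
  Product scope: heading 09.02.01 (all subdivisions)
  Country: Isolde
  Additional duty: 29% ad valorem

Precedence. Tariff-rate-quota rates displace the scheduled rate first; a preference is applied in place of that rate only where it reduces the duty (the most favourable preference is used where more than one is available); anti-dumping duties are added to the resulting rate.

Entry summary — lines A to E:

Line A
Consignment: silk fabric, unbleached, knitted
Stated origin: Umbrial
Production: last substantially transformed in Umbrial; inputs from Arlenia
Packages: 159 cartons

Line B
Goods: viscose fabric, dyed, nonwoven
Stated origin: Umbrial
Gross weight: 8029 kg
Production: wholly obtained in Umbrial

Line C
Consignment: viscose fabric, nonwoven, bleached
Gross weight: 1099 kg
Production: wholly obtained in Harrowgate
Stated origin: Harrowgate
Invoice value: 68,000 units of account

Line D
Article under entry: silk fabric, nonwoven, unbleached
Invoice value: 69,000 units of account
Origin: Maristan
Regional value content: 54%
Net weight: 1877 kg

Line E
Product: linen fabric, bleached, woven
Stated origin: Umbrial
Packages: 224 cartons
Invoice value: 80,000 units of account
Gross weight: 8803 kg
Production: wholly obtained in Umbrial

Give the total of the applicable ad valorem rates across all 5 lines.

Line A: silk → 09.03; knitted → 09.03.01; unbleached → 09.03.01.01. Scheduled 37%. Umbrial agreement on 09.01.01: 09.03.01.01 not covered. → 37%.
Line B: viscose → 09.02; nonwoven → 09.02.01; dyed → 09.02.01.01. Scheduled 30%. Umbrial agreement on 09.01.01: 09.02.01.01 not covered. → 30%.
Line C: viscose → 09.02; nonwoven → 09.02.01; bleached → 09.02.01.03. Scheduled 19%. Harrowgate agreement on 09.01.02.02: 09.02.01.03 not covered. → 19%.
Line D: silk → 09.03; nonwoven → 09.03.02; unbleached → 09.03.02.02. Scheduled 8%. Maristan agreement on 09.03.01.03: 09.03.02.02 not covered. → 8%.
Line E: linen → 09.01; woven → 09.01.01; bleached → 09.01.01.03. Scheduled 19%. quota on 09.01.01.03 exhausted → over-quota 33%; Umbrial agreement on 09.01.01: wholly obtained → 25% available; preferential 25%. → 25%.
Sum: 37% + 30% + 19% + 8% + 25% = 119%.

119%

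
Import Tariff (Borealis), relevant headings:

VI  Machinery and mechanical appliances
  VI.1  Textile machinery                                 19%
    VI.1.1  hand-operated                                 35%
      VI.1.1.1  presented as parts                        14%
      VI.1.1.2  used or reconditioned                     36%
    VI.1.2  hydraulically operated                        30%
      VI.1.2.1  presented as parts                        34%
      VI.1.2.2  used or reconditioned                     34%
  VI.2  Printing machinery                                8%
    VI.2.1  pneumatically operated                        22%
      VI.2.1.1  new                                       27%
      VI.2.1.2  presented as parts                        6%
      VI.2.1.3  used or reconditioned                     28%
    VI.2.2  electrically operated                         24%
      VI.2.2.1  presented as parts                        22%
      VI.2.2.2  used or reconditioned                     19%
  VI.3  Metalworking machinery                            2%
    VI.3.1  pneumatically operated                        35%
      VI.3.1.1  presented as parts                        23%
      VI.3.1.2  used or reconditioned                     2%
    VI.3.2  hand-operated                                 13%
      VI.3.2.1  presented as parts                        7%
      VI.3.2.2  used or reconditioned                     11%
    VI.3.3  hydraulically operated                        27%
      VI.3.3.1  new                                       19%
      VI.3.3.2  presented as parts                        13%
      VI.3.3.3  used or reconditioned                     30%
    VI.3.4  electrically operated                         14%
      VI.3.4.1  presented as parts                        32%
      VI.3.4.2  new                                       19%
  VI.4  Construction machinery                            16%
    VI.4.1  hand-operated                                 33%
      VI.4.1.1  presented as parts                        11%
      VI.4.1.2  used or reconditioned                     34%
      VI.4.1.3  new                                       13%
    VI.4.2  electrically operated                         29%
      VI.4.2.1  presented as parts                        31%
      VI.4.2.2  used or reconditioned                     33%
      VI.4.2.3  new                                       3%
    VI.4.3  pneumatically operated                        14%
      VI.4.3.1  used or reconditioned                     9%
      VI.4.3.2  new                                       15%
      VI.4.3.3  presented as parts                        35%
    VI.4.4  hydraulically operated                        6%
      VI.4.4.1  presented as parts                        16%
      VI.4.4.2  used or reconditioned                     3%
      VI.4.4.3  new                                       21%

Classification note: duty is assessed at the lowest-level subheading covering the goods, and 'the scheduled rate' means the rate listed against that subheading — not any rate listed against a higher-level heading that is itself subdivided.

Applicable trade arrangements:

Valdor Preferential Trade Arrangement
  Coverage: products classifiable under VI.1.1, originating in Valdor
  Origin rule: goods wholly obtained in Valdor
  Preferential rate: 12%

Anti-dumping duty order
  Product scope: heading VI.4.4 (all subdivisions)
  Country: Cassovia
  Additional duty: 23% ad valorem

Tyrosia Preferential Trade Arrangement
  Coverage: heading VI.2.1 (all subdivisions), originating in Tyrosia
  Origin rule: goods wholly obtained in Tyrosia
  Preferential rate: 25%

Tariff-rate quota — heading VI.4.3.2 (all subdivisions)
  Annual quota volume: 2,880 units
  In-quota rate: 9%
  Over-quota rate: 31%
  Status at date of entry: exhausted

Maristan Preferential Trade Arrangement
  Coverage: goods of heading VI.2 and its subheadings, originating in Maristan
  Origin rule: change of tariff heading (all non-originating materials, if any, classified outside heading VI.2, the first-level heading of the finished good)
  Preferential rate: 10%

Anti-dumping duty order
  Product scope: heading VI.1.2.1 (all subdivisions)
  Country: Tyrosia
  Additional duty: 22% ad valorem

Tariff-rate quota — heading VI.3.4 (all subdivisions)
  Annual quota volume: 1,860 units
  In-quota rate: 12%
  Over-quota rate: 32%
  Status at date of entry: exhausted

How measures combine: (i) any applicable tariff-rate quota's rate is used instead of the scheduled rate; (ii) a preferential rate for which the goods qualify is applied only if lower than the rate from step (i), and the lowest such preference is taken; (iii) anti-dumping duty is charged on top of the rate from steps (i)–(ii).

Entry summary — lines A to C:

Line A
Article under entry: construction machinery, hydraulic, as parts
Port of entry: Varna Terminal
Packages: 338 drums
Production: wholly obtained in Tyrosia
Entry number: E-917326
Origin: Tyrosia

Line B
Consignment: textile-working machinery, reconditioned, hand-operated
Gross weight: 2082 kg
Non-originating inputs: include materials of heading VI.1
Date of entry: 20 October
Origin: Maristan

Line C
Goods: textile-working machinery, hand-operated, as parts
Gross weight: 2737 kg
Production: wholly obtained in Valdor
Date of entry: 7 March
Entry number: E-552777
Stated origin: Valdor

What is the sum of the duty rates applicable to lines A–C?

Line A: construction → VI.4; hydraulic → VI.4.4; as parts → VI.4.4.1. Scheduled 16%. Tyrosia agreement on VI.2.1: VI.4.4.1 not covered. → 16%.
Line B: textile-working → VI.1; hand-operated → VI.1.1; reconditioned → VI.1.1.2. Scheduled 36%. Maristan agreement on VI.2: VI.1.1.2 not covered. → 36%.
Line C: textile-working → VI.1; hand-operated → VI.1.1; as parts → VI.1.1.1. Scheduled 14%. Valdor agreement on VI.1.1: wholly obtained → 12% available; preferential 12%. → 12%.
Sum: 16% + 36% + 12% = 64%.

64%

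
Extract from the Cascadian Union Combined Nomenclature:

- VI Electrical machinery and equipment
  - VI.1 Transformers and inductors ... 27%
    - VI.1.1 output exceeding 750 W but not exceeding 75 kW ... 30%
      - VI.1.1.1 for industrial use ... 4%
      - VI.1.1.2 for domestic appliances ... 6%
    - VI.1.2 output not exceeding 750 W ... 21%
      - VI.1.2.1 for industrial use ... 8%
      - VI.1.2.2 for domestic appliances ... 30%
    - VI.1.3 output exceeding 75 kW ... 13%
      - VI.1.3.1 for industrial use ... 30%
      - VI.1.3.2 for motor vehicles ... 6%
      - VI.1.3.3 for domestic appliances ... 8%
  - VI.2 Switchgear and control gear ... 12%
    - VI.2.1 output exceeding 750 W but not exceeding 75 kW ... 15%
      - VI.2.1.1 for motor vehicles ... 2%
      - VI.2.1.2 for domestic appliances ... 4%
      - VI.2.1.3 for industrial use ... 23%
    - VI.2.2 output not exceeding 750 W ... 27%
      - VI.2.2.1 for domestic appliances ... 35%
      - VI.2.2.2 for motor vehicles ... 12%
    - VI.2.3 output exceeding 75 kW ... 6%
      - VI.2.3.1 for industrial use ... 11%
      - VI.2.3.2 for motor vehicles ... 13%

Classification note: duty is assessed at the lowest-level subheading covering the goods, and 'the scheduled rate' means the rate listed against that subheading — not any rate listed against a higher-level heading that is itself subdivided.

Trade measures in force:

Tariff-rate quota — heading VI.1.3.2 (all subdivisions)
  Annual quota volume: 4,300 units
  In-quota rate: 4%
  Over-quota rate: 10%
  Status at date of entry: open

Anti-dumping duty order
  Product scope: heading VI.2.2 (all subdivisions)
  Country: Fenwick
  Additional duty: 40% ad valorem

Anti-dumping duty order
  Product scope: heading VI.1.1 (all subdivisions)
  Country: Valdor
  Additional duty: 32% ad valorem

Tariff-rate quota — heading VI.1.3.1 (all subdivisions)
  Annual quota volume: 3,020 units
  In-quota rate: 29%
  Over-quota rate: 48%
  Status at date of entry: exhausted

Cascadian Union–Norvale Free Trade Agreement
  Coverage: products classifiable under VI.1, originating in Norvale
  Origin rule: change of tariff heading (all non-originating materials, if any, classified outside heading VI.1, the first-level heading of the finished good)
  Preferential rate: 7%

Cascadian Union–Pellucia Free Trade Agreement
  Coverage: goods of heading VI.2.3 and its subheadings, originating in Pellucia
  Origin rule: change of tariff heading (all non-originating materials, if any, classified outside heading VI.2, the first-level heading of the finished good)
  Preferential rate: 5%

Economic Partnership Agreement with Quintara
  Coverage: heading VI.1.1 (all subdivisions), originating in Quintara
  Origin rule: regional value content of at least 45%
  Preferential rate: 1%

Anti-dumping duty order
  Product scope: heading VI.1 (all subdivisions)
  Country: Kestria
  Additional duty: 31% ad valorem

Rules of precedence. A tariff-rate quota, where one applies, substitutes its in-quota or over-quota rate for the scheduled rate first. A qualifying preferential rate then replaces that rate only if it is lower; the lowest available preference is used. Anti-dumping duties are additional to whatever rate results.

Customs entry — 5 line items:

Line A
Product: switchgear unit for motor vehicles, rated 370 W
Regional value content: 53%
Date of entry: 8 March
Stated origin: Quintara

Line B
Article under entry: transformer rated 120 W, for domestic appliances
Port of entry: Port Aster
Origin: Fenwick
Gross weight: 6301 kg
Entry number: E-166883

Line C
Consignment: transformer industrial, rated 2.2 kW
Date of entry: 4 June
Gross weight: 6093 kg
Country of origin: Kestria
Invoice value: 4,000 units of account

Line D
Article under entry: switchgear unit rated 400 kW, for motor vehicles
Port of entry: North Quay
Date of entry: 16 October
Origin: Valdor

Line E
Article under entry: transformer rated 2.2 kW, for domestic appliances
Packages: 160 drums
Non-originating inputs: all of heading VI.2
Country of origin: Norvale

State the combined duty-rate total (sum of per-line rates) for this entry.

Line A: switchgear unit → VI.2; rated 370 W → VI.2.2; for motor vehicles → VI.2.2.2. Scheduled 12%. Quintara agreement on VI.1.1: VI.2.2.2 not covered. → 12%.
Line B: transformer → VI.1; rated 120 W → VI.1.2; for domestic appliances → VI.1.2.2. Scheduled 30%. No special measure applies. → 30%.
Line C: transformer → VI.1; rated 2.2 kW → VI.1.1; industrial → VI.1.1.1. Scheduled 4%. anti-dumping (Kestria, VI.1): +31%; total 4% + 31% = 35%. → 35%.
Line D: switchgear unit → VI.2; rated 400 kW → VI.2.3; for motor vehicles → VI.2.3.2. Scheduled 13%. No special measure applies. → 13%.
Line E: transformer → VI.1; rated 2.2 kW → VI.1.1; for domestic appliances → VI.1.1.2. Scheduled 6%. Norvale agreement on VI.1: CTH met → 7% available; preference 7% not lower than 6% → no reduction. → 6%.
Sum: 12% + 30% + 35% + 13% + 6% = 96%.

96%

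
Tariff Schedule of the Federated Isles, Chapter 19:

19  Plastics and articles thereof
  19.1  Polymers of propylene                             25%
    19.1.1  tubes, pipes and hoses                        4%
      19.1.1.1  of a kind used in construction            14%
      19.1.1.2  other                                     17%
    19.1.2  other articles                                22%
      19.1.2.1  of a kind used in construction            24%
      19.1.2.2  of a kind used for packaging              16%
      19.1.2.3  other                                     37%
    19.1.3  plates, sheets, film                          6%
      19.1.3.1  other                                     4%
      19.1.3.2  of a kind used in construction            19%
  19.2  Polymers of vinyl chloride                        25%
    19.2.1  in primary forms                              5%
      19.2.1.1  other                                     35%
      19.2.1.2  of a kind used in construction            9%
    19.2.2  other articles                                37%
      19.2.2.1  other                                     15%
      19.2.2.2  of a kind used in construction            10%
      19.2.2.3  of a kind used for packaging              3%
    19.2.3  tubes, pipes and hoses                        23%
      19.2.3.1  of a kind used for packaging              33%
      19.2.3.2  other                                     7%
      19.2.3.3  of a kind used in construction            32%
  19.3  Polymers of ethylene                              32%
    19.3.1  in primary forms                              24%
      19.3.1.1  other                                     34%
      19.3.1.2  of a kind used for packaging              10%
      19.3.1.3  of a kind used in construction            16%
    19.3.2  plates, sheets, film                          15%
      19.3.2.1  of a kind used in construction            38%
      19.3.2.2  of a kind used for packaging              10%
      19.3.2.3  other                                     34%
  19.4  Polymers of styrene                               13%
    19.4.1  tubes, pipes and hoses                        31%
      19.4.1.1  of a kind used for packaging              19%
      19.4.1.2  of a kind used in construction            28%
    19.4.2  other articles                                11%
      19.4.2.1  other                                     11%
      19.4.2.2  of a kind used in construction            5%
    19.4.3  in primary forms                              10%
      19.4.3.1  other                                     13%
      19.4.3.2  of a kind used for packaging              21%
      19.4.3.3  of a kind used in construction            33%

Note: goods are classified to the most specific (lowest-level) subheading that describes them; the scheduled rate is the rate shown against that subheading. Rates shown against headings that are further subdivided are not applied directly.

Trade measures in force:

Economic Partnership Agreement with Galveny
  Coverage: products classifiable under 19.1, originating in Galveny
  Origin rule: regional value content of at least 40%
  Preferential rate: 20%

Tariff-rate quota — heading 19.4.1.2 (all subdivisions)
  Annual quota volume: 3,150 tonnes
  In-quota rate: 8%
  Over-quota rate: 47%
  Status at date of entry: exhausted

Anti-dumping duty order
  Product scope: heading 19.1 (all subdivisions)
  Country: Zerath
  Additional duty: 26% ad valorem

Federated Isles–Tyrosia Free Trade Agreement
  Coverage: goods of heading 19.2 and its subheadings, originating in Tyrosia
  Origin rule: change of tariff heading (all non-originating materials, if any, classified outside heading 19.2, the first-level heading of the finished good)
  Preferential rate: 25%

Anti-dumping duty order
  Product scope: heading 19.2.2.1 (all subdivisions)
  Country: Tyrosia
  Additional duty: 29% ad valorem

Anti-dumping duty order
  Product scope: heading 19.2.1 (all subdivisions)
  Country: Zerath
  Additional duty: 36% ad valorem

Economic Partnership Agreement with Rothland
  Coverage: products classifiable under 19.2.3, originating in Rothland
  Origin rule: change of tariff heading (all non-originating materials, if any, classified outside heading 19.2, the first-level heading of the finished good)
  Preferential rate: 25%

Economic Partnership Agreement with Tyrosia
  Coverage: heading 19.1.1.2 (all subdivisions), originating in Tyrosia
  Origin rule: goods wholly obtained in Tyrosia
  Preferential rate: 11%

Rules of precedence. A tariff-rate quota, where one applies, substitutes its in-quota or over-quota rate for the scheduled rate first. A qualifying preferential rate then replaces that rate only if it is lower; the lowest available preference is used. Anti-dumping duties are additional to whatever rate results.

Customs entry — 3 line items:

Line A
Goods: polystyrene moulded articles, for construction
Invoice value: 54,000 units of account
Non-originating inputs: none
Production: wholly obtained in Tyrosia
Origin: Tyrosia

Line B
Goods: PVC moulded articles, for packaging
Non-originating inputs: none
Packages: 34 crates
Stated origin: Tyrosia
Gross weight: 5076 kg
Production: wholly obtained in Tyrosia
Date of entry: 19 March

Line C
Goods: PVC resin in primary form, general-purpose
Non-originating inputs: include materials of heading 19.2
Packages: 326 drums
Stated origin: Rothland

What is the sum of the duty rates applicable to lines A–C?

Line A: polystyrene → 19.4; moulded articles → 19.4.2; for construction → 19.4.2.2. Scheduled 5%. Tyrosia agreement on 19.2: 19.4.2.2 not covered; Tyrosia agreement on 19.1.1.2: 19.4.2.2 not covered. → 5%.
Line B: PVC → 19.2; moulded articles → 19.2.2; for packaging → 19.2.2.3. Scheduled 3%. Tyrosia agreement on 19.2: CTH met → 25% available; Tyrosia agreement on 19.1.1.2: 19.2.2.3 not covered; preference 25% not lower than 3% → no reduction. → 3%.
Line C: PVC → 19.2; resin in primary form → 19.2.1; general-purpose → 19.2.1.1. Scheduled 35%. Rothland agreement on 19.2.3: 19.2.1.1 not covered. → 35%.
Sum: 5% + 3% + 35% = 43%.

43%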